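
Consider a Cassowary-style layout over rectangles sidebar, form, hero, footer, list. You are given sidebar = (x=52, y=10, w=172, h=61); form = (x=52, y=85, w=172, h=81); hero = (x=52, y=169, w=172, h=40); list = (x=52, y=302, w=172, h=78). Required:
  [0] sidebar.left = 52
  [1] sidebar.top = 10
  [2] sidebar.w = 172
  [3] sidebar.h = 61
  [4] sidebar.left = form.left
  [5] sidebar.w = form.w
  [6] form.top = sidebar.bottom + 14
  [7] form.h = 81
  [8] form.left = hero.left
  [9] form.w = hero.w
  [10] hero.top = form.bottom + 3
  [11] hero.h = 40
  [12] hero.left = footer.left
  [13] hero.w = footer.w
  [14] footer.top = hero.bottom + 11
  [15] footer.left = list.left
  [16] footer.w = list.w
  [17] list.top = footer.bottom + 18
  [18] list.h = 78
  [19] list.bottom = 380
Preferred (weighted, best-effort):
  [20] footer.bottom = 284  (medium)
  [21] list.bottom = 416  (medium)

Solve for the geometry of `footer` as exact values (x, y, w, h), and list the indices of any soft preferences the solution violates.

footer = (x=52, y=220, w=172, h=64)
violated soft preferences: 21

1. footer.x = 52  [hero.left = footer.left]
2. footer.w = 172  [hero.w = footer.w]
3. footer.y = 220  [footer.top = hero.bottom + 11]
4. footer.h = 64  [list.top = footer.bottom + 18]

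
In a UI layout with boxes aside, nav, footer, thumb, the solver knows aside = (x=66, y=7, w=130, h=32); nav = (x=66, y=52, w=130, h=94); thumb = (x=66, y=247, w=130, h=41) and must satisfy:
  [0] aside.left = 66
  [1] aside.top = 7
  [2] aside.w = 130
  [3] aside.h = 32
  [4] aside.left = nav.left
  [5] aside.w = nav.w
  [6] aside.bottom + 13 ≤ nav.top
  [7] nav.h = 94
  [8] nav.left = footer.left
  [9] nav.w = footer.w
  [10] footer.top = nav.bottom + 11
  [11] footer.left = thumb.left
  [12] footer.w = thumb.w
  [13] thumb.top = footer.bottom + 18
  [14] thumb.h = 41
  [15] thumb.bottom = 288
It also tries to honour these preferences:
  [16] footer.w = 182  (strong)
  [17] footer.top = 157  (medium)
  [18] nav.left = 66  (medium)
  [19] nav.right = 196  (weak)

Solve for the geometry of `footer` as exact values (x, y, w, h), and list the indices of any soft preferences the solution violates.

footer = (x=66, y=157, w=130, h=72)
violated soft preferences: 16

1. footer.x = 66  [nav.left = footer.left]
2. footer.w = 130  [nav.w = footer.w]
3. footer.y = 157  [footer.top = nav.bottom + 11]
4. footer.h = 72  [thumb.top = footer.bottom + 18]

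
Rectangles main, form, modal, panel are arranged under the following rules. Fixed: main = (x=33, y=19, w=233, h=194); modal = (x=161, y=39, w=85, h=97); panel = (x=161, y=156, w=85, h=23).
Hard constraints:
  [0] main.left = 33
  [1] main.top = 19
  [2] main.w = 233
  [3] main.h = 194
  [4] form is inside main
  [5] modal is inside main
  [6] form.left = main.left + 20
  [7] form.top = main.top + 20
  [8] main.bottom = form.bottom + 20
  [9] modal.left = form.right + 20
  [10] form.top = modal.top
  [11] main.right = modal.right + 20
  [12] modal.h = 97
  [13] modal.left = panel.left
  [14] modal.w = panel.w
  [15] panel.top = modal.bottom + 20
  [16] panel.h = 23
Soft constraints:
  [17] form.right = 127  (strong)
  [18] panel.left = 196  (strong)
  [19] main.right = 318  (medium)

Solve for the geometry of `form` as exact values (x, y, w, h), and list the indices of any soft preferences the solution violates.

1. form.x = 53  [form.left = main.left + 20]
2. form.y = 39  [form.top = main.top + 20]
3. form.h = 154  [main.bottom = form.bottom + 20]
4. form.w = 88  [modal.left = form.right + 20]

form = (x=53, y=39, w=88, h=154)
violated soft preferences: 17, 18, 19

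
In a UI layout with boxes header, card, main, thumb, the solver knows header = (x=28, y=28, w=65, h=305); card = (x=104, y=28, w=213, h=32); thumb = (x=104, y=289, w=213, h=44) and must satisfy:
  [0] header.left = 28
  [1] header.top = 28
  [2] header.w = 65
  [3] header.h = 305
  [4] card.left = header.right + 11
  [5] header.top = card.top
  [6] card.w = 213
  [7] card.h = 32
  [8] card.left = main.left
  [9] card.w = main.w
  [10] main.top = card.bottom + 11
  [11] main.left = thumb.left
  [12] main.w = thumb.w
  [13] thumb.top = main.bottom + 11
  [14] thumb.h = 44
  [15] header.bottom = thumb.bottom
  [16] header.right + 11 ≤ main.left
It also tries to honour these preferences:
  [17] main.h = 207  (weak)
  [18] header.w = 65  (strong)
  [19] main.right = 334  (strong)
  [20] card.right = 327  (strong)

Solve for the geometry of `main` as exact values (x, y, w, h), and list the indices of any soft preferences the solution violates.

main = (x=104, y=71, w=213, h=207)
violated soft preferences: 19, 20

1. main.x = 104  [card.left = main.left]
2. main.w = 213  [card.w = main.w]
3. main.y = 71  [main.top = card.bottom + 11]
4. main.h = 207  [thumb.top = main.bottom + 11]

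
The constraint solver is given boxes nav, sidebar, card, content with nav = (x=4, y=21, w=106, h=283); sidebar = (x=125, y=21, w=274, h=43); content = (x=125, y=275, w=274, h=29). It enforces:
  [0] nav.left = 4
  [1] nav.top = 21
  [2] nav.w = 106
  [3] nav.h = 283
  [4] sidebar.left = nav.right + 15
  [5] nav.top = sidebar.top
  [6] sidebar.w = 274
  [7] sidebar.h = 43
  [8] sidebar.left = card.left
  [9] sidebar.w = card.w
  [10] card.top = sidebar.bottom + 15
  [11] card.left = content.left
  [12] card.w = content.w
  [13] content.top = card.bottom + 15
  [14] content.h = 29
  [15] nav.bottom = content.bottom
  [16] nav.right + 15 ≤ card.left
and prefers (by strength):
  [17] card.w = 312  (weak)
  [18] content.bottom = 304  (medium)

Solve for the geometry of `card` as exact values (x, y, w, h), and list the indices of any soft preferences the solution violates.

1. card.x = 125  [sidebar.left = card.left]
2. card.w = 274  [sidebar.w = card.w]
3. card.y = 79  [card.top = sidebar.bottom + 15]
4. card.h = 181  [content.top = card.bottom + 15]

card = (x=125, y=79, w=274, h=181)
violated soft preferences: 17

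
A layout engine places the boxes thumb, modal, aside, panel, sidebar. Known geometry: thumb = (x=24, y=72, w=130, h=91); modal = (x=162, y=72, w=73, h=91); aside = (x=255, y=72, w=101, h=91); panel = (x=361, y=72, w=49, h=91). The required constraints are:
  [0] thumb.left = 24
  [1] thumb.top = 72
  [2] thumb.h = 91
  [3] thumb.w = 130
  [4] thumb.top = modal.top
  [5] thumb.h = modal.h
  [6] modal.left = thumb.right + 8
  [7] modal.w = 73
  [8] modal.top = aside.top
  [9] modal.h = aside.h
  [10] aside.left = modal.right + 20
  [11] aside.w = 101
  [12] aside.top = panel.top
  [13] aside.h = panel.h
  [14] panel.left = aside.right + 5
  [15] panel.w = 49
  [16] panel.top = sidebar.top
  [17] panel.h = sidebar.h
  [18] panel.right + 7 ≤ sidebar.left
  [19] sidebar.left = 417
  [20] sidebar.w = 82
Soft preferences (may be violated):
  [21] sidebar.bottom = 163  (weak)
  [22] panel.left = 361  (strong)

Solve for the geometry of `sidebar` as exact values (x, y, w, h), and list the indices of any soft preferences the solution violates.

1. sidebar.y = 72  [panel.top = sidebar.top]
2. sidebar.h = 91  [panel.h = sidebar.h]
3. sidebar.x = 417  [sidebar.left = 417]
4. sidebar.w = 82  [sidebar.w = 82]

sidebar = (x=417, y=72, w=82, h=91)
violated soft preferences: none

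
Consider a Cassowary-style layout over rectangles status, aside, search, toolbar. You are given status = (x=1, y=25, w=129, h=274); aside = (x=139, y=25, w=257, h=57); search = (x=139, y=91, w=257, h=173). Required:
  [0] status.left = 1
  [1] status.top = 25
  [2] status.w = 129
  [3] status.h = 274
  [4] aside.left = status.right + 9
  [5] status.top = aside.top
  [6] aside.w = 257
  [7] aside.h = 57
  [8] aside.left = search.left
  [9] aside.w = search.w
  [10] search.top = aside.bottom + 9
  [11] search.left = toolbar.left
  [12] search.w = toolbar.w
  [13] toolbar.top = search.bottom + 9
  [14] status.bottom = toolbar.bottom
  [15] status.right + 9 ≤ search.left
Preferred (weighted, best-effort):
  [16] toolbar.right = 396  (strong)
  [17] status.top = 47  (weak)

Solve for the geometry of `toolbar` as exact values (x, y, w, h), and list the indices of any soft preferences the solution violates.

toolbar = (x=139, y=273, w=257, h=26)
violated soft preferences: 17

1. toolbar.x = 139  [search.left = toolbar.left]
2. toolbar.w = 257  [search.w = toolbar.w]
3. toolbar.y = 273  [toolbar.top = search.bottom + 9]
4. toolbar.h = 26  [status.bottom = toolbar.bottom]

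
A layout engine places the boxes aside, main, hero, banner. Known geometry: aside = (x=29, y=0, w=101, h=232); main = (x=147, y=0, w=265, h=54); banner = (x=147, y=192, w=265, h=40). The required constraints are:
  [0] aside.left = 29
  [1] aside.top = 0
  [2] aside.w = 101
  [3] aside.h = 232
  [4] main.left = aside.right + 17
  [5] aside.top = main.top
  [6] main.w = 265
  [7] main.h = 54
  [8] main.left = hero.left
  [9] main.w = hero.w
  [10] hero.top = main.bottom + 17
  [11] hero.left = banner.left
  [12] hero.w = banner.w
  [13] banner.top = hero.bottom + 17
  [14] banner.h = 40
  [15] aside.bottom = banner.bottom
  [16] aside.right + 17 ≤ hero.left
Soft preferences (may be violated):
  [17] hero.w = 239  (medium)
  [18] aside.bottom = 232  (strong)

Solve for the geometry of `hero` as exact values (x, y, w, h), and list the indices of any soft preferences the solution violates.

hero = (x=147, y=71, w=265, h=104)
violated soft preferences: 17

1. hero.x = 147  [main.left = hero.left]
2. hero.w = 265  [main.w = hero.w]
3. hero.y = 71  [hero.top = main.bottom + 17]
4. hero.h = 104  [banner.top = hero.bottom + 17]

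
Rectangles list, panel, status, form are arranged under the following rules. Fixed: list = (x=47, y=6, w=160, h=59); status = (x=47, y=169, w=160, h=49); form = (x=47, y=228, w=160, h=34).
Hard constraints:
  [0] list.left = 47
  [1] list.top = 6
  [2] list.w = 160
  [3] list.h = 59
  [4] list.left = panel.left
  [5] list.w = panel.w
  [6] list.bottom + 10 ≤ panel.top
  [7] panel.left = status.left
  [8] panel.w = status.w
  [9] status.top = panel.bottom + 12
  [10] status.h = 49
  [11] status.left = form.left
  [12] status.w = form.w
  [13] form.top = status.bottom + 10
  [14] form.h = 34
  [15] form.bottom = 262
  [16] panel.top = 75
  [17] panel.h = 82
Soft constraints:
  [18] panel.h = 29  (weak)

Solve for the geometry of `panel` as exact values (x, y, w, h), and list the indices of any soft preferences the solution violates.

1. panel.x = 47  [list.left = panel.left]
2. panel.w = 160  [list.w = panel.w]
3. panel.y = 75  [panel.top = 75]
4. panel.h = 82  [panel.h = 82]

panel = (x=47, y=75, w=160, h=82)
violated soft preferences: 18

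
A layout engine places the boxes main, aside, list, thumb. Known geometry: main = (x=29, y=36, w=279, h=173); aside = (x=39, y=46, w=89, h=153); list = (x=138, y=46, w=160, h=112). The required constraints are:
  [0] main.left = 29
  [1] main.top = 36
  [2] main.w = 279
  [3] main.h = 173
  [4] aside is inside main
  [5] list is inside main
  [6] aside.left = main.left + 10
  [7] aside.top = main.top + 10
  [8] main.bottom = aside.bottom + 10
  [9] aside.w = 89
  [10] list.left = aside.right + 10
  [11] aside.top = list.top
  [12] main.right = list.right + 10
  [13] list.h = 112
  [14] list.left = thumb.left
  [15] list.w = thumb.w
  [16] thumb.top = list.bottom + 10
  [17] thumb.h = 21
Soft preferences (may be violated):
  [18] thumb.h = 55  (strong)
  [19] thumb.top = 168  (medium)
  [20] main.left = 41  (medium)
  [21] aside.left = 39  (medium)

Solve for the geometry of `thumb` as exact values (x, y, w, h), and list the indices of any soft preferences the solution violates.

1. thumb.x = 138  [list.left = thumb.left]
2. thumb.w = 160  [list.w = thumb.w]
3. thumb.y = 168  [thumb.top = list.bottom + 10]
4. thumb.h = 21  [thumb.h = 21]

thumb = (x=138, y=168, w=160, h=21)
violated soft preferences: 18, 20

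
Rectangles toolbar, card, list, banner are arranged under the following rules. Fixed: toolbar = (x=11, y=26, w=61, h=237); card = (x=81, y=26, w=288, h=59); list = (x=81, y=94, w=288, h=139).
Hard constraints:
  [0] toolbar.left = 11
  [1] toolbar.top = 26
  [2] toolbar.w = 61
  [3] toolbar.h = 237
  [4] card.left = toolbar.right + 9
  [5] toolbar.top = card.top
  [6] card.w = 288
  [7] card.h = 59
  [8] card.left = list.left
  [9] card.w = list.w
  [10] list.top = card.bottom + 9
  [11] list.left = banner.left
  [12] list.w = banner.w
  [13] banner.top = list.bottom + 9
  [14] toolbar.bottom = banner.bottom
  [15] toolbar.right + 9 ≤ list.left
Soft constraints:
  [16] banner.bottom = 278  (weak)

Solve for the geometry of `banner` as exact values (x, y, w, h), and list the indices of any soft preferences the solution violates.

banner = (x=81, y=242, w=288, h=21)
violated soft preferences: 16

1. banner.x = 81  [list.left = banner.left]
2. banner.w = 288  [list.w = banner.w]
3. banner.y = 242  [banner.top = list.bottom + 9]
4. banner.h = 21  [toolbar.bottom = banner.bottom]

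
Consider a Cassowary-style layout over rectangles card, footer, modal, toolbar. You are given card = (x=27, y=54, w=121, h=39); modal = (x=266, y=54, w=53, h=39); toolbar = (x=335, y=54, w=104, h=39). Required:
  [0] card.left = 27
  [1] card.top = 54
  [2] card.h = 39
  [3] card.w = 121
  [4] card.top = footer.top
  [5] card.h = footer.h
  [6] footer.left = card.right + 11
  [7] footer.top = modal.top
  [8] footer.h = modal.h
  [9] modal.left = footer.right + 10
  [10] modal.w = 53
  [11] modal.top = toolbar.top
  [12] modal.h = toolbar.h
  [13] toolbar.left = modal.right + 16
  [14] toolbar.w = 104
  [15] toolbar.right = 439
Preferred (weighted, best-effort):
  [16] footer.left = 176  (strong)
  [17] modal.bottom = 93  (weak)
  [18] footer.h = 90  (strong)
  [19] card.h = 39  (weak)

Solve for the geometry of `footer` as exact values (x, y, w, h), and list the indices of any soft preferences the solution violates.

footer = (x=159, y=54, w=97, h=39)
violated soft preferences: 16, 18

1. footer.y = 54  [card.top = footer.top]
2. footer.h = 39  [card.h = footer.h]
3. footer.x = 159  [footer.left = card.right + 11]
4. footer.w = 97  [modal.left = footer.right + 10]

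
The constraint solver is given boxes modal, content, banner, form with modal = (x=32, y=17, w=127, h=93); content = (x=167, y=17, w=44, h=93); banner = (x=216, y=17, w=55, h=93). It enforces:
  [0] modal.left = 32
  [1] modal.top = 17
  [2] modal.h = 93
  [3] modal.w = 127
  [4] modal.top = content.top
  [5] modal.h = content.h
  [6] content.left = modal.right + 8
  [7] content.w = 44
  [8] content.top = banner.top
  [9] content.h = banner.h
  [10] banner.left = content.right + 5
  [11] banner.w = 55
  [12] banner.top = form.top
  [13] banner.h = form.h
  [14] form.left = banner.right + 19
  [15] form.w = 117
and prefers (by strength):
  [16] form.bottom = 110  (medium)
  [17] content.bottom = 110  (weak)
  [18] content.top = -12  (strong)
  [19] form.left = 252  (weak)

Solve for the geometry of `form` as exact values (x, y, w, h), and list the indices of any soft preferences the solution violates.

form = (x=290, y=17, w=117, h=93)
violated soft preferences: 18, 19

1. form.y = 17  [banner.top = form.top]
2. form.h = 93  [banner.h = form.h]
3. form.x = 290  [form.left = banner.right + 19]
4. form.w = 117  [form.w = 117]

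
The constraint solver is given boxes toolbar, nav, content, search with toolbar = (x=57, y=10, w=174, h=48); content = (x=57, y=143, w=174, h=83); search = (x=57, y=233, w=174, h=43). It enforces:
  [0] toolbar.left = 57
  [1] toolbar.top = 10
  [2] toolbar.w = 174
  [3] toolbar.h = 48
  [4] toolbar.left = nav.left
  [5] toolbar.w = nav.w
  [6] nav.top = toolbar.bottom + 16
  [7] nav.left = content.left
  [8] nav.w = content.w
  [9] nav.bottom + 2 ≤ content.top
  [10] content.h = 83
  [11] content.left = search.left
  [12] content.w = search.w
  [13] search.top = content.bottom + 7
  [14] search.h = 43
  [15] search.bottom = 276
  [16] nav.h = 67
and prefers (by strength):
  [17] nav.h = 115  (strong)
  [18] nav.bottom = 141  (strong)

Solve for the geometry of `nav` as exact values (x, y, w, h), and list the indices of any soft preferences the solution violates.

nav = (x=57, y=74, w=174, h=67)
violated soft preferences: 17

1. nav.x = 57  [toolbar.left = nav.left]
2. nav.w = 174  [toolbar.w = nav.w]
3. nav.y = 74  [nav.top = toolbar.bottom + 16]
4. nav.h = 67  [nav.h = 67]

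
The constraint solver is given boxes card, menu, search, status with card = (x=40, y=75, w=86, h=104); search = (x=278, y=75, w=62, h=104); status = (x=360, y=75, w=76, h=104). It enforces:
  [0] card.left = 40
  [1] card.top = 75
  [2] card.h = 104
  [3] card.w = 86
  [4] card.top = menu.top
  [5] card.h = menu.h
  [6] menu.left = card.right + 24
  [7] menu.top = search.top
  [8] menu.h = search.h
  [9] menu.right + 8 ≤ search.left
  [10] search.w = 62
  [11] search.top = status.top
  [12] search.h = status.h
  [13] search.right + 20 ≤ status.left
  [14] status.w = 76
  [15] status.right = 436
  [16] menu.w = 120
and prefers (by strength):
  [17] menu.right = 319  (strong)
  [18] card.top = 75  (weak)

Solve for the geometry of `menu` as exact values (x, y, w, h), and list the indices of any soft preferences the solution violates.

menu = (x=150, y=75, w=120, h=104)
violated soft preferences: 17

1. menu.y = 75  [card.top = menu.top]
2. menu.h = 104  [card.h = menu.h]
3. menu.x = 150  [menu.left = card.right + 24]
4. menu.w = 120  [menu.w = 120]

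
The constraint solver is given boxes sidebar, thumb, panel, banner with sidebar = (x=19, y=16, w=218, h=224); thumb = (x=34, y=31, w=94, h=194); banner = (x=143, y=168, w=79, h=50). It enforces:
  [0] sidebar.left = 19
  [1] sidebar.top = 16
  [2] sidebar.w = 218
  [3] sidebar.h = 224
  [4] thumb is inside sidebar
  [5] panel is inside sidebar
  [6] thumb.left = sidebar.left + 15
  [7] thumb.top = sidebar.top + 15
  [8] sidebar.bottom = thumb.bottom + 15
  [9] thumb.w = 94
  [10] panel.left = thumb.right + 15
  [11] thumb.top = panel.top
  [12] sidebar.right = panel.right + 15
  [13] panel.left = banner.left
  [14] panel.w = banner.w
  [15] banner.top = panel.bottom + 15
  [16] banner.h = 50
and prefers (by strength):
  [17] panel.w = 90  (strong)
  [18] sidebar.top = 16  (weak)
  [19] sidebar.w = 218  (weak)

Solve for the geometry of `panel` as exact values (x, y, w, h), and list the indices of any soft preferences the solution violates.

panel = (x=143, y=31, w=79, h=122)
violated soft preferences: 17

1. panel.x = 143  [panel.left = thumb.right + 15]
2. panel.y = 31  [thumb.top = panel.top]
3. panel.w = 79  [sidebar.right = panel.right + 15]
4. panel.h = 122  [banner.top = panel.bottom + 15]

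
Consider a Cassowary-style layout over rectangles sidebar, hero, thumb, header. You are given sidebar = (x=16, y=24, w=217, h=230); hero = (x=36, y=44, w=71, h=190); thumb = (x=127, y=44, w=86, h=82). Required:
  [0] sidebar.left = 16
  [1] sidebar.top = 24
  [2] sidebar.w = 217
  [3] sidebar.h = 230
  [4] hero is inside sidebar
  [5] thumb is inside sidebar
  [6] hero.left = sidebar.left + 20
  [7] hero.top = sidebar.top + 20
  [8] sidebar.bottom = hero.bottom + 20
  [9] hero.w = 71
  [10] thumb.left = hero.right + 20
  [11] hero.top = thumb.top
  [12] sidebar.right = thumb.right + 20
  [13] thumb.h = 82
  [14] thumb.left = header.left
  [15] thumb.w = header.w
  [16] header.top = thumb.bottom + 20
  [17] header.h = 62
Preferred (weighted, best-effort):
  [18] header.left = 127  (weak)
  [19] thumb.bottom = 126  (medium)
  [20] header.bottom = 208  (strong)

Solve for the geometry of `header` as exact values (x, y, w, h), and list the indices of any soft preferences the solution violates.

1. header.x = 127  [thumb.left = header.left]
2. header.w = 86  [thumb.w = header.w]
3. header.y = 146  [header.top = thumb.bottom + 20]
4. header.h = 62  [header.h = 62]

header = (x=127, y=146, w=86, h=62)
violated soft preferences: none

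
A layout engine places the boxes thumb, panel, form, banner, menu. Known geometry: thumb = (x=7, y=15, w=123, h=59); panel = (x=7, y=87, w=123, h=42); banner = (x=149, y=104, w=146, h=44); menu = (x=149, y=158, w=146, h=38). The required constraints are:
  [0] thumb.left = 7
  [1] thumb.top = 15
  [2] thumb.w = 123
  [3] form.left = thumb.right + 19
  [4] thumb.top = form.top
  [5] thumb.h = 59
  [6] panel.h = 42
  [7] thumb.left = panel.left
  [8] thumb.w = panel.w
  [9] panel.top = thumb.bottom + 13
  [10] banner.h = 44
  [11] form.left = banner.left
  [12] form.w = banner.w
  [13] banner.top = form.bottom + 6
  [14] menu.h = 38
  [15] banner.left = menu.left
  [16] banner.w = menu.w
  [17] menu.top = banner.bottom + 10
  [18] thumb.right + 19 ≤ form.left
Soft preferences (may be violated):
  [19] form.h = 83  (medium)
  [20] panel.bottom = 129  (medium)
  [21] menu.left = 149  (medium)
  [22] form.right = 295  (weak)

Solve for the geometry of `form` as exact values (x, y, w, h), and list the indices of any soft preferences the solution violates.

1. form.x = 149  [form.left = thumb.right + 19]
2. form.y = 15  [thumb.top = form.top]
3. form.w = 146  [form.w = banner.w]
4. form.h = 83  [banner.top = form.bottom + 6]

form = (x=149, y=15, w=146, h=83)
violated soft preferences: none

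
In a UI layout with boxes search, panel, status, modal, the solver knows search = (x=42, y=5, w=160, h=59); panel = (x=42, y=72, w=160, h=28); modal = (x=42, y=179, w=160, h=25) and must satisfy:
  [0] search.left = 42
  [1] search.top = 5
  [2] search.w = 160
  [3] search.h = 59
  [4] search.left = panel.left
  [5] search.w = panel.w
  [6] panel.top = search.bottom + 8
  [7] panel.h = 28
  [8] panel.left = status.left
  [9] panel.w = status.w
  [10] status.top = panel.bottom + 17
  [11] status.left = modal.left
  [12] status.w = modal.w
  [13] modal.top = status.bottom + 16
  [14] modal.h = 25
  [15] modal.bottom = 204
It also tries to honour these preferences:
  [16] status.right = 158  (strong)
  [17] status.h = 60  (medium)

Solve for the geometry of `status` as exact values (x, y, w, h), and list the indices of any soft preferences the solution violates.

status = (x=42, y=117, w=160, h=46)
violated soft preferences: 16, 17

1. status.x = 42  [panel.left = status.left]
2. status.w = 160  [panel.w = status.w]
3. status.y = 117  [status.top = panel.bottom + 17]
4. status.h = 46  [modal.top = status.bottom + 16]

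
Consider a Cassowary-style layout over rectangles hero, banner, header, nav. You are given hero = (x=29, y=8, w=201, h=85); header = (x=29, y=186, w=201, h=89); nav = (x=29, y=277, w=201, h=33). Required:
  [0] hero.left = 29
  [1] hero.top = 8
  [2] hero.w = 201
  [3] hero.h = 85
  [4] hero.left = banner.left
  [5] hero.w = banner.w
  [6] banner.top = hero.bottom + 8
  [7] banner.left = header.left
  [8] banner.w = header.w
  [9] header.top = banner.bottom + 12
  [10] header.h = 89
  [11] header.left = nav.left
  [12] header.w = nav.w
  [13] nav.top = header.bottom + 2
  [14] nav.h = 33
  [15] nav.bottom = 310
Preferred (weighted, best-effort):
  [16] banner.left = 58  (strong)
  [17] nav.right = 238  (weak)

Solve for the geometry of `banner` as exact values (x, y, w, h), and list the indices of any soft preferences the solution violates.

banner = (x=29, y=101, w=201, h=73)
violated soft preferences: 16, 17

1. banner.x = 29  [hero.left = banner.left]
2. banner.w = 201  [hero.w = banner.w]
3. banner.y = 101  [banner.top = hero.bottom + 8]
4. banner.h = 73  [header.top = banner.bottom + 12]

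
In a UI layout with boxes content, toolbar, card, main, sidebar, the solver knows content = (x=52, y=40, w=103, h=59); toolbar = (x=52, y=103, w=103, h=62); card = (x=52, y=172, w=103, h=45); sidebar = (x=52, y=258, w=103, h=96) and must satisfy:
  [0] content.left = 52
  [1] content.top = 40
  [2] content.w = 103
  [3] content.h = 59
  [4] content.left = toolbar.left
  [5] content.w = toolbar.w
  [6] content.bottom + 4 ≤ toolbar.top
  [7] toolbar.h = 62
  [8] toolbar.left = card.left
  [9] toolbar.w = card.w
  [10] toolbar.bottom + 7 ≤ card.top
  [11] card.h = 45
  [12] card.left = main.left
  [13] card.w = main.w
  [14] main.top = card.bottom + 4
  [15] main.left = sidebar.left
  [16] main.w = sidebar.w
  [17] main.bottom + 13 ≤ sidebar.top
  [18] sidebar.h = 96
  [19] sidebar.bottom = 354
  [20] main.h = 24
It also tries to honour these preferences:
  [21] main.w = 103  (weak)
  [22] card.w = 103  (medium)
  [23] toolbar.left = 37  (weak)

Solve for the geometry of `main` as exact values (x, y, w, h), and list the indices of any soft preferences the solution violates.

1. main.x = 52  [card.left = main.left]
2. main.w = 103  [card.w = main.w]
3. main.y = 221  [main.top = card.bottom + 4]
4. main.h = 24  [main.h = 24]

main = (x=52, y=221, w=103, h=24)
violated soft preferences: 23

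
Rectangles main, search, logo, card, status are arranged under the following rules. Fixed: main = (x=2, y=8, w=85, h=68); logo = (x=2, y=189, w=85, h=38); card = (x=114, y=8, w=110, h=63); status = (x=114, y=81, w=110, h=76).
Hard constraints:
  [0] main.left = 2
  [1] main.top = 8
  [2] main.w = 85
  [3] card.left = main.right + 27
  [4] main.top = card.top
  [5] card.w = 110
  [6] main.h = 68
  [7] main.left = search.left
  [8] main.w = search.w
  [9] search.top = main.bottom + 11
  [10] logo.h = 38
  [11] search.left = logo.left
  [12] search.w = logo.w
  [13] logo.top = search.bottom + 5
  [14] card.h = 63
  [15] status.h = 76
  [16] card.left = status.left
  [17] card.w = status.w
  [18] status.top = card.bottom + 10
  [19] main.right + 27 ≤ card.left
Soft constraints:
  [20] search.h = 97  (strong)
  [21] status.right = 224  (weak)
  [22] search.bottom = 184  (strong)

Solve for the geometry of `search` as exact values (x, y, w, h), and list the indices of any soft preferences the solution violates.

search = (x=2, y=87, w=85, h=97)
violated soft preferences: none

1. search.x = 2  [main.left = search.left]
2. search.w = 85  [main.w = search.w]
3. search.y = 87  [search.top = main.bottom + 11]
4. search.h = 97  [logo.top = search.bottom + 5]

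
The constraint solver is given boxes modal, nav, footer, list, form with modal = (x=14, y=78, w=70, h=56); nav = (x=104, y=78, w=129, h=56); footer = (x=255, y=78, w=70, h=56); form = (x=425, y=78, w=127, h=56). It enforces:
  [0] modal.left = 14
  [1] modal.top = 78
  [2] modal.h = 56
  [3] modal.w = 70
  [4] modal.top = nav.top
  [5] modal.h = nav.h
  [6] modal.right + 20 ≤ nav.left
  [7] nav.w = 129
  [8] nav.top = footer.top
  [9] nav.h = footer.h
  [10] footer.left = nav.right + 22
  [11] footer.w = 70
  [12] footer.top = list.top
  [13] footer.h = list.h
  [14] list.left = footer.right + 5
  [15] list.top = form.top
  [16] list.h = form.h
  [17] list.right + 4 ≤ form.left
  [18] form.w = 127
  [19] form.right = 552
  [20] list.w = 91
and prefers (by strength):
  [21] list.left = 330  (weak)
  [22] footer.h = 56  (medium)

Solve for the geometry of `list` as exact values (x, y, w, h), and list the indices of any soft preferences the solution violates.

1. list.y = 78  [footer.top = list.top]
2. list.h = 56  [footer.h = list.h]
3. list.x = 330  [list.left = footer.right + 5]
4. list.w = 91  [list.w = 91]

list = (x=330, y=78, w=91, h=56)
violated soft preferences: none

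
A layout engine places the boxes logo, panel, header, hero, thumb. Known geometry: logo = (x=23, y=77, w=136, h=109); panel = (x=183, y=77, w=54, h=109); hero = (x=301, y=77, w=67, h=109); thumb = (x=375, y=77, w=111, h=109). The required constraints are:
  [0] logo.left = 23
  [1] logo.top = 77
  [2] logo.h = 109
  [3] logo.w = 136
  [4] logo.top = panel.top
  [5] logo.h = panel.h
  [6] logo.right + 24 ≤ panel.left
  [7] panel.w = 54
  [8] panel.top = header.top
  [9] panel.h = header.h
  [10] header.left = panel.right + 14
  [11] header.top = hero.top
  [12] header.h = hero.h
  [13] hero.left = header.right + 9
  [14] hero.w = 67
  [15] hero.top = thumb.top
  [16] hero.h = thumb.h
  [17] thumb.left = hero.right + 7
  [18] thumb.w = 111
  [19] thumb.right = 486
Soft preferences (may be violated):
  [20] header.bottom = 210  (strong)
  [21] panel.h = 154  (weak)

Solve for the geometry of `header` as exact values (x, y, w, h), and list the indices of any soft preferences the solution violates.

1. header.y = 77  [panel.top = header.top]
2. header.h = 109  [panel.h = header.h]
3. header.x = 251  [header.left = panel.right + 14]
4. header.w = 41  [hero.left = header.right + 9]

header = (x=251, y=77, w=41, h=109)
violated soft preferences: 20, 21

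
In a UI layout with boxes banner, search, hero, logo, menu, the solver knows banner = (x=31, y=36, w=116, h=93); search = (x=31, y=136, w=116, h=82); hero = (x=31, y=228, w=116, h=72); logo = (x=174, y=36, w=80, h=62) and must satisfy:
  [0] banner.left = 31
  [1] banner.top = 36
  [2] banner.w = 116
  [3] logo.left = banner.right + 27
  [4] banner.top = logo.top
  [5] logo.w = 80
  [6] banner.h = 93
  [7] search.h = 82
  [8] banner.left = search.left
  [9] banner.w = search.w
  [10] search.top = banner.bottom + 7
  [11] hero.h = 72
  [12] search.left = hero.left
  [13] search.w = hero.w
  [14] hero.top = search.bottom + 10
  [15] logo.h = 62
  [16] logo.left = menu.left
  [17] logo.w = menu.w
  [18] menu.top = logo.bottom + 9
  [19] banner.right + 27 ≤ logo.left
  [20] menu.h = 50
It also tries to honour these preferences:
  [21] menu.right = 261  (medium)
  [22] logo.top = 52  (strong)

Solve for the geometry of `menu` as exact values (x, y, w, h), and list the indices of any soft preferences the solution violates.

menu = (x=174, y=107, w=80, h=50)
violated soft preferences: 21, 22

1. menu.x = 174  [logo.left = menu.left]
2. menu.w = 80  [logo.w = menu.w]
3. menu.y = 107  [menu.top = logo.bottom + 9]
4. menu.h = 50  [menu.h = 50]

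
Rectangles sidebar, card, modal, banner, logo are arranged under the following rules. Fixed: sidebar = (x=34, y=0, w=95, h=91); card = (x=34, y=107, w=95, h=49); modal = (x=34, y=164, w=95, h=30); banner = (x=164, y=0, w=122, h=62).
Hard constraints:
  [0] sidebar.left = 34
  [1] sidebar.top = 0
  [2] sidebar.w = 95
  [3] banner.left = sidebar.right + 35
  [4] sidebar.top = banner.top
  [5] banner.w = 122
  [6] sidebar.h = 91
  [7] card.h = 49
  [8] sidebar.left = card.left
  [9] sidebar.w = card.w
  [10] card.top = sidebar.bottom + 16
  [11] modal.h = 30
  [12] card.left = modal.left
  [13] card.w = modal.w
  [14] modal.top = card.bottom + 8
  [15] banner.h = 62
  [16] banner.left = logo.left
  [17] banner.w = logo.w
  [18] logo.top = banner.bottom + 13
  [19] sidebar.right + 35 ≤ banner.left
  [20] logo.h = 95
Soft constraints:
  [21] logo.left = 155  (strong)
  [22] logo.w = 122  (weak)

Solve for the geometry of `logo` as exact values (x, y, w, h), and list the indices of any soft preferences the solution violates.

logo = (x=164, y=75, w=122, h=95)
violated soft preferences: 21

1. logo.x = 164  [banner.left = logo.left]
2. logo.w = 122  [banner.w = logo.w]
3. logo.y = 75  [logo.top = banner.bottom + 13]
4. logo.h = 95  [logo.h = 95]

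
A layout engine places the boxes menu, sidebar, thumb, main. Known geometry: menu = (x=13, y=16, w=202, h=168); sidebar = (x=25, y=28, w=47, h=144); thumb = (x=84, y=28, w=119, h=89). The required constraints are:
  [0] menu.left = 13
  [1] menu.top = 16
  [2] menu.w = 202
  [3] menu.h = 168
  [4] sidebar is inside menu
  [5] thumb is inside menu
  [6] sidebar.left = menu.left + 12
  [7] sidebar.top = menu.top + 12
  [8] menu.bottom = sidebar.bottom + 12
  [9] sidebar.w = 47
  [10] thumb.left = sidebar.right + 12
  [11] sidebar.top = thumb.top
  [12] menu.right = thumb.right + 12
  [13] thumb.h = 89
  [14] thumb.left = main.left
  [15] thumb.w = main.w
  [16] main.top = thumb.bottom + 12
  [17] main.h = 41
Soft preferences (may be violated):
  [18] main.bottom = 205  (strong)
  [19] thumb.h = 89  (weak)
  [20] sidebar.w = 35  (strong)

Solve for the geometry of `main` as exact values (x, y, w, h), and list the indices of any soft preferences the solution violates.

main = (x=84, y=129, w=119, h=41)
violated soft preferences: 18, 20

1. main.x = 84  [thumb.left = main.left]
2. main.w = 119  [thumb.w = main.w]
3. main.y = 129  [main.top = thumb.bottom + 12]
4. main.h = 41  [main.h = 41]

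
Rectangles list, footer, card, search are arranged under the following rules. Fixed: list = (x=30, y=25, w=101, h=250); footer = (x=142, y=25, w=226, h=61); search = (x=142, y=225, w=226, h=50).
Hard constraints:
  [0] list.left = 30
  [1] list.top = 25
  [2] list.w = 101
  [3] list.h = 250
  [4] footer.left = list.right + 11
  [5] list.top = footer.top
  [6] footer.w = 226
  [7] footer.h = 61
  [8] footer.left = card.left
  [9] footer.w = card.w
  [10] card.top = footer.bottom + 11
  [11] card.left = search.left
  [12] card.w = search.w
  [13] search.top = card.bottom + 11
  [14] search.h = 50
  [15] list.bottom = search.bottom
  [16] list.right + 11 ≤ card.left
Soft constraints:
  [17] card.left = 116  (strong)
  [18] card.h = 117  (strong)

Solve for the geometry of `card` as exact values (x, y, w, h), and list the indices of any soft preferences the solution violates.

1. card.x = 142  [footer.left = card.left]
2. card.w = 226  [footer.w = card.w]
3. card.y = 97  [card.top = footer.bottom + 11]
4. card.h = 117  [search.top = card.bottom + 11]

card = (x=142, y=97, w=226, h=117)
violated soft preferences: 17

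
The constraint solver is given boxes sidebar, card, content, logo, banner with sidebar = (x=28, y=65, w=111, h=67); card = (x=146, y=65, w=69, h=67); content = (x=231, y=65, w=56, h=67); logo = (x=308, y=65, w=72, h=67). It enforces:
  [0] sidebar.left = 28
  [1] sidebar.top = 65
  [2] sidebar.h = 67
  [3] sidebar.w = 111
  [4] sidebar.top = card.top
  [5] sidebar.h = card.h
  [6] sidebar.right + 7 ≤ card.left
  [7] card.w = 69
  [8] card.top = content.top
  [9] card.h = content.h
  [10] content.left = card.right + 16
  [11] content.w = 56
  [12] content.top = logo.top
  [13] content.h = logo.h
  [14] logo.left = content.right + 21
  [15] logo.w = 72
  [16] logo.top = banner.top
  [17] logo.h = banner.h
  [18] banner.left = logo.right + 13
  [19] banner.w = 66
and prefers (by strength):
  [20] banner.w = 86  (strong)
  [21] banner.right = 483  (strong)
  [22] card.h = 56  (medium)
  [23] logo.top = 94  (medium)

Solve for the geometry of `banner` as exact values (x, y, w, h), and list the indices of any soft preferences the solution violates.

1. banner.y = 65  [logo.top = banner.top]
2. banner.h = 67  [logo.h = banner.h]
3. banner.x = 393  [banner.left = logo.right + 13]
4. banner.w = 66  [banner.w = 66]

banner = (x=393, y=65, w=66, h=67)
violated soft preferences: 20, 21, 22, 23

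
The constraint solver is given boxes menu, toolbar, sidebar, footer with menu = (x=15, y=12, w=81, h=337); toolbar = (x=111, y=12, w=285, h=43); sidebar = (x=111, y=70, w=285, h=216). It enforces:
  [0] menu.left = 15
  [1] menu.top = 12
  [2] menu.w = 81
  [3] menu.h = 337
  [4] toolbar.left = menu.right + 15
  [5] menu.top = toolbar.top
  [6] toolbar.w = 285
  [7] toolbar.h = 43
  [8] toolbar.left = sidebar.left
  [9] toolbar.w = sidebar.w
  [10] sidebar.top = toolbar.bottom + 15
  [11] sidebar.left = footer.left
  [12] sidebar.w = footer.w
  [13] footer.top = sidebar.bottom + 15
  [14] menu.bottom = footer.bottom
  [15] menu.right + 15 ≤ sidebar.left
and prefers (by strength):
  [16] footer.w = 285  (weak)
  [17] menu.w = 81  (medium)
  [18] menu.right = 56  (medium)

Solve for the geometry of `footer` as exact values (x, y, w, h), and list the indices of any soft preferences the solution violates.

1. footer.x = 111  [sidebar.left = footer.left]
2. footer.w = 285  [sidebar.w = footer.w]
3. footer.y = 301  [footer.top = sidebar.bottom + 15]
4. footer.h = 48  [menu.bottom = footer.bottom]

footer = (x=111, y=301, w=285, h=48)
violated soft preferences: 18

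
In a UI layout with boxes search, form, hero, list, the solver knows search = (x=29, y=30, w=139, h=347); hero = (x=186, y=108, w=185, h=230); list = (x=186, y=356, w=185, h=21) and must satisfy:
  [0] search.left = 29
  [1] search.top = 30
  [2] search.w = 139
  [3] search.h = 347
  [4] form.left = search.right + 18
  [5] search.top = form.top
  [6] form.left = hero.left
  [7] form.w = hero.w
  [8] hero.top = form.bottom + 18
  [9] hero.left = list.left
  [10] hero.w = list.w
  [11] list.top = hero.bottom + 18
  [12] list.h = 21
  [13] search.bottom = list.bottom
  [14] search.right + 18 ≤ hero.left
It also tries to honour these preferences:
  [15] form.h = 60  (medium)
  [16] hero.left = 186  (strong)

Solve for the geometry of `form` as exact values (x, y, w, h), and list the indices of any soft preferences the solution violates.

1. form.x = 186  [form.left = search.right + 18]
2. form.y = 30  [search.top = form.top]
3. form.w = 185  [form.w = hero.w]
4. form.h = 60  [hero.top = form.bottom + 18]

form = (x=186, y=30, w=185, h=60)
violated soft preferences: none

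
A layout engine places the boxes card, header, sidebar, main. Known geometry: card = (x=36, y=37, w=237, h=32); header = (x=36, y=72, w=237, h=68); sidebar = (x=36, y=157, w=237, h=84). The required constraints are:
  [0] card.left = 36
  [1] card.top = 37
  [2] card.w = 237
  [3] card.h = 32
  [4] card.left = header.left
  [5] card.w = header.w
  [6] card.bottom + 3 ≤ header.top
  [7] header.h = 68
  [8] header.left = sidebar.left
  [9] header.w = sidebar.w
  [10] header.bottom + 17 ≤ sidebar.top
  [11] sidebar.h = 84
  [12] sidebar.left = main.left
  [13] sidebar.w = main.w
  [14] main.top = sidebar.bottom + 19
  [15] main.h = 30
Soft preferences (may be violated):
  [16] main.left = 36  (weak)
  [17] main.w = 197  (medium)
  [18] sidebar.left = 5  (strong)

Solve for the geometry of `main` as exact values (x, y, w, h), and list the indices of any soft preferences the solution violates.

1. main.x = 36  [sidebar.left = main.left]
2. main.w = 237  [sidebar.w = main.w]
3. main.y = 260  [main.top = sidebar.bottom + 19]
4. main.h = 30  [main.h = 30]

main = (x=36, y=260, w=237, h=30)
violated soft preferences: 17, 18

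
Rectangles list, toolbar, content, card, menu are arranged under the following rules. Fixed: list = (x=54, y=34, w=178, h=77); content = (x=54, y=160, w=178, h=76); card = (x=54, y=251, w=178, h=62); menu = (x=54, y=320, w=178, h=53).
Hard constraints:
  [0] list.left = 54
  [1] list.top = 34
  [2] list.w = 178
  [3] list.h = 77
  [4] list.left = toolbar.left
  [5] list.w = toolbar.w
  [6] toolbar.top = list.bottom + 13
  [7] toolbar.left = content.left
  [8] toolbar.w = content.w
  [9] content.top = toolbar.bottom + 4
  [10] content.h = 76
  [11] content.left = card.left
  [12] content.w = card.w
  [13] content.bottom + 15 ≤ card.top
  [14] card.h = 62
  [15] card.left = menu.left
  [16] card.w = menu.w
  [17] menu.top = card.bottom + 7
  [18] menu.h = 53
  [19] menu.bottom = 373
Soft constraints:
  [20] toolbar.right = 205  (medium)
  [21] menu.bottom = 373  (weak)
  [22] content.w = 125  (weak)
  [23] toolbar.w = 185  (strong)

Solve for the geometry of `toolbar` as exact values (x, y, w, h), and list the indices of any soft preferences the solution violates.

toolbar = (x=54, y=124, w=178, h=32)
violated soft preferences: 20, 22, 23

1. toolbar.x = 54  [list.left = toolbar.left]
2. toolbar.w = 178  [list.w = toolbar.w]
3. toolbar.y = 124  [toolbar.top = list.bottom + 13]
4. toolbar.h = 32  [content.top = toolbar.bottom + 4]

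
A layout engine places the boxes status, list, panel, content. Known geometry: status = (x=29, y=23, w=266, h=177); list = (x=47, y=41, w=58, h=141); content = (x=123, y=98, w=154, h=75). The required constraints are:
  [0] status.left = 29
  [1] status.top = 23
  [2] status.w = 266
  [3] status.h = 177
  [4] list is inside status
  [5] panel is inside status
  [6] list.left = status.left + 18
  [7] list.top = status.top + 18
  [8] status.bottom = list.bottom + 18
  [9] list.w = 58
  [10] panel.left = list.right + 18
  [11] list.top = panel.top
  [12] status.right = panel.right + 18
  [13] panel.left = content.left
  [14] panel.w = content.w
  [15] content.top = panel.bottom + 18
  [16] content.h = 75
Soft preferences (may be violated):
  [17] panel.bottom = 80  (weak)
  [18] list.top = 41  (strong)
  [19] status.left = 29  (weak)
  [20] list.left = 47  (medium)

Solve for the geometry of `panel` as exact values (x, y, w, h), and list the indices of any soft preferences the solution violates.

1. panel.x = 123  [panel.left = list.right + 18]
2. panel.y = 41  [list.top = panel.top]
3. panel.w = 154  [status.right = panel.right + 18]
4. panel.h = 39  [content.top = panel.bottom + 18]

panel = (x=123, y=41, w=154, h=39)
violated soft preferences: none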